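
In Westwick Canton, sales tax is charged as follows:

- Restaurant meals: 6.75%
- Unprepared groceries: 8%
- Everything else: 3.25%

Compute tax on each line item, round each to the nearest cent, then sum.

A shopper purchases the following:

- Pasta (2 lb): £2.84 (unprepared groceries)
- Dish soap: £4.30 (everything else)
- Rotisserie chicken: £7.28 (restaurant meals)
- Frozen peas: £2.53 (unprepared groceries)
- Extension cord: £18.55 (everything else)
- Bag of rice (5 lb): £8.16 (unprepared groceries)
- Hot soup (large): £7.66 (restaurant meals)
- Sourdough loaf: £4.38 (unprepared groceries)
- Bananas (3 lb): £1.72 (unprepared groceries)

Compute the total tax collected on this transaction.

£3.32

Pasta (2 lb) £2.84: unprepared groceries → 8% → £0.23
Dish soap £4.30: everything else → 3.25% → £0.14
Rotisserie chicken £7.28: restaurant meals → 6.75% → £0.49
Frozen peas £2.53: unprepared groceries → 8% → £0.20
Extension cord £18.55: everything else → 3.25% → £0.60
Bag of rice (5 lb) £8.16: unprepared groceries → 8% → £0.65
Hot soup (large) £7.66: restaurant meals → 6.75% → £0.52
Sourdough loaf £4.38: unprepared groceries → 8% → £0.35
Bananas (3 lb) £1.72: unprepared groceries → 8% → £0.14
Total tax = £0.23 + £0.14 + £0.49 + £0.20 + £0.60 + £0.65 + £0.52 + £0.35 + £0.14 = £3.32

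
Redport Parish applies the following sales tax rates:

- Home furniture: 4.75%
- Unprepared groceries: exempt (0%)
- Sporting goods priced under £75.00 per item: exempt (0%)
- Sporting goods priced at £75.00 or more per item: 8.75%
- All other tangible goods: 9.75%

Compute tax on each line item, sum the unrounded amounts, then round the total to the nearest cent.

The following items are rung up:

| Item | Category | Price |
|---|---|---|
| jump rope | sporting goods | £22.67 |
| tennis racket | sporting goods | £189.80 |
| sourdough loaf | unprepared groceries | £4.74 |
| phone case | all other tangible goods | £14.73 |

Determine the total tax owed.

£18.04

Jump rope £22.67: sporting goods, under £75.00 → 0% → £0.00
Tennis racket £189.80: sporting goods, £75.00 or more → 8.75% → £16.6075
Sourdough loaf £4.74: unprepared groceries → 0% → £0.00
Phone case £14.73: all other tangible goods → 9.75% → £1.436175
Unrounded tax sum = £18.043675 → £18.04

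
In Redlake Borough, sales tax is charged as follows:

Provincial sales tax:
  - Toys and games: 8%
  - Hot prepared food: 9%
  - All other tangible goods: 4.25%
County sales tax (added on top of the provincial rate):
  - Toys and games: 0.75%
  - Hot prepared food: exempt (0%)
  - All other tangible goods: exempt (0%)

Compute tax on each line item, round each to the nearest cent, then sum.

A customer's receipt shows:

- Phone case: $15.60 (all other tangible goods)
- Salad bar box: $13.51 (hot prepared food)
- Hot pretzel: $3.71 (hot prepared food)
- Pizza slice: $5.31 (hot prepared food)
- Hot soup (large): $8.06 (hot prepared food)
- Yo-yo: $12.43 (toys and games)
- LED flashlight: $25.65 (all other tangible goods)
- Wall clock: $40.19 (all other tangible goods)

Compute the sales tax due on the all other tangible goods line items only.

$3.46

Phone case $15.60: all other tangible goods → 4.25% + 0% county = 4.25% → $0.66
LED flashlight $25.65: all other tangible goods → 4.25% + 0% county = 4.25% → $1.09
Wall clock $40.19: all other tangible goods → 4.25% + 0% county = 4.25% → $1.71
Tax on all other tangible goods = $0.66 + $1.09 + $1.71 = $3.46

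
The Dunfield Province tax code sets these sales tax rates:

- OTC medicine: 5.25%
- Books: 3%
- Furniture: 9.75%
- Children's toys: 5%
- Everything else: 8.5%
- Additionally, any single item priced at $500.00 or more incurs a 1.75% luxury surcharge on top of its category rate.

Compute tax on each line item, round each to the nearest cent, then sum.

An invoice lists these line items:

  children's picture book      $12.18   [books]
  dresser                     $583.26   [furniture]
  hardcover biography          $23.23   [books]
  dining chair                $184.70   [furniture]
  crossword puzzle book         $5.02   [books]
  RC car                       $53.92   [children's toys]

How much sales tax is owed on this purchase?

$89.00

Children's picture book $12.18: books → 3% → $0.37
Dresser $583.26: furniture → 9.75% + 1.75% surcharge = 11.5% → $67.07
Hardcover biography $23.23: books → 3% → $0.70
Dining chair $184.70: furniture → 9.75% → $18.01
Crossword puzzle book $5.02: books → 3% → $0.15
RC car $53.92: children's toys → 5% → $2.70
Total tax = $0.37 + $67.07 + $0.70 + $18.01 + $0.15 + $2.70 = $89.00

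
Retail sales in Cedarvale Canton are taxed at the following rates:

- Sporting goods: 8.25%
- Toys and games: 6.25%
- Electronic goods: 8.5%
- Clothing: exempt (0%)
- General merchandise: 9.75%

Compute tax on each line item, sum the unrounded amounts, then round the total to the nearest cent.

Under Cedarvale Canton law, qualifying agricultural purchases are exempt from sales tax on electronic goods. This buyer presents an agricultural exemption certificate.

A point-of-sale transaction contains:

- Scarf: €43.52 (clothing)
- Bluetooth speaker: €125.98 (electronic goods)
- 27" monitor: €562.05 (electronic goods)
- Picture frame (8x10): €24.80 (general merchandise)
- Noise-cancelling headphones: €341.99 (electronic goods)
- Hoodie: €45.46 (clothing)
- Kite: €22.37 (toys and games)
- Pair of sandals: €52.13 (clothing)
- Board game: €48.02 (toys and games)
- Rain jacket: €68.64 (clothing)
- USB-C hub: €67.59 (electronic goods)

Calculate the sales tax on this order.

€6.82

Scarf €43.52: clothing → 0% → €0.00
Bluetooth speaker €125.98: electronic goods, buyer-exempt → 0% → €0.00
27" monitor €562.05: electronic goods, buyer-exempt → 0% → €0.00
Picture frame (8x10) €24.80: general merchandise → 9.75% → €2.418
Noise-cancelling headphones €341.99: electronic goods, buyer-exempt → 0% → €0.00
Hoodie €45.46: clothing → 0% → €0.00
Kite €22.37: toys and games → 6.25% → €1.398125
Pair of sandals €52.13: clothing → 0% → €0.00
Board game €48.02: toys and games → 6.25% → €3.00125
Rain jacket €68.64: clothing → 0% → €0.00
USB-C hub €67.59: electronic goods, buyer-exempt → 0% → €0.00
Unrounded tax sum = €6.817375 → €6.82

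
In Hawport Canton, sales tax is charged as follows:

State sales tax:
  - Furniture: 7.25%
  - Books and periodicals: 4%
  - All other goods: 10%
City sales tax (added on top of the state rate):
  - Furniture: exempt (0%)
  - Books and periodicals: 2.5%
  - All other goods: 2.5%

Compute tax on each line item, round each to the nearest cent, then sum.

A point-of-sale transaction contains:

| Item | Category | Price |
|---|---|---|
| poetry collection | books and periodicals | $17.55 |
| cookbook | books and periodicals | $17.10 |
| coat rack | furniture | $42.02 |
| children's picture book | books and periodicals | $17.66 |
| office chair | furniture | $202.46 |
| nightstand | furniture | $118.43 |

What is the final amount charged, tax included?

$444.94

Poetry collection $17.55: books and periodicals → 4% + 2.5% city = 6.5% → $1.14
Cookbook $17.10: books and periodicals → 4% + 2.5% city = 6.5% → $1.11
Coat rack $42.02: furniture → 7.25% + 0% city = 7.25% → $3.05
Children's picture book $17.66: books and periodicals → 4% + 2.5% city = 6.5% → $1.15
Office chair $202.46: furniture → 7.25% + 0% city = 7.25% → $14.68
Nightstand $118.43: furniture → 7.25% + 0% city = 7.25% → $8.59
Subtotal = $415.22; tax = $29.72; total due = $444.94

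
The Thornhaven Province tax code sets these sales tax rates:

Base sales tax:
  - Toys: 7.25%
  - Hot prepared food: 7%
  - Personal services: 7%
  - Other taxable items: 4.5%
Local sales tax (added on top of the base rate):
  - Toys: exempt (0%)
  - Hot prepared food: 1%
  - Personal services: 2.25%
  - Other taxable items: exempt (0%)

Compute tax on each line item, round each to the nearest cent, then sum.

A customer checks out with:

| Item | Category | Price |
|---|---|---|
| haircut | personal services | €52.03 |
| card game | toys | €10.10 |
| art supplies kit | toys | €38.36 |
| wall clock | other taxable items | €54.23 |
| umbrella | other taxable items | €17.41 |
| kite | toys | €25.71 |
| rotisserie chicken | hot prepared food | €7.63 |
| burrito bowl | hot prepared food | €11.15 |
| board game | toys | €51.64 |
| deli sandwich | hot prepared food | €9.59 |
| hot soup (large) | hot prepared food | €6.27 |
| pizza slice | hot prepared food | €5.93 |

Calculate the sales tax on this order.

€20.38

Haircut €52.03: personal services → 7% + 2.25% local = 9.25% → €4.81
Card game €10.10: toys → 7.25% + 0% local = 7.25% → €0.73
Art supplies kit €38.36: toys → 7.25% + 0% local = 7.25% → €2.78
Wall clock €54.23: other taxable items → 4.5% + 0% local = 4.5% → €2.44
Umbrella €17.41: other taxable items → 4.5% + 0% local = 4.5% → €0.78
Kite €25.71: toys → 7.25% + 0% local = 7.25% → €1.86
Rotisserie chicken €7.63: hot prepared food → 7% + 1% local = 8% → €0.61
Burrito bowl €11.15: hot prepared food → 7% + 1% local = 8% → €0.89
Board game €51.64: toys → 7.25% + 0% local = 7.25% → €3.74
Deli sandwich €9.59: hot prepared food → 7% + 1% local = 8% → €0.77
Hot soup (large) €6.27: hot prepared food → 7% + 1% local = 8% → €0.50
Pizza slice €5.93: hot prepared food → 7% + 1% local = 8% → €0.47
Total tax = €4.81 + €0.73 + €2.78 + €2.44 + €0.78 + €1.86 + €0.61 + €0.89 + €3.74 + €0.77 + €0.50 + €0.47 = €20.38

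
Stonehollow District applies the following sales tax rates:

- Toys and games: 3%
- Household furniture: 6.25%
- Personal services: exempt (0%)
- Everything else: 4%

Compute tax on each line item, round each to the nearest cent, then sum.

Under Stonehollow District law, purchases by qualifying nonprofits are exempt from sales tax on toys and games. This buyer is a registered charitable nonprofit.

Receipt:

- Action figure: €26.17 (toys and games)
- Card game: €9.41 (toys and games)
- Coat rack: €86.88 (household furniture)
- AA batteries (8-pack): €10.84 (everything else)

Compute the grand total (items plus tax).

Action figure €26.17: toys and games, buyer-exempt → 0% → €0.00
Card game €9.41: toys and games, buyer-exempt → 0% → €0.00
Coat rack €86.88: household furniture → 6.25% → €5.43
AA batteries (8-pack) €10.84: everything else → 4% → €0.43
Subtotal = €133.30; tax = €5.86; total due = €139.16

€139.16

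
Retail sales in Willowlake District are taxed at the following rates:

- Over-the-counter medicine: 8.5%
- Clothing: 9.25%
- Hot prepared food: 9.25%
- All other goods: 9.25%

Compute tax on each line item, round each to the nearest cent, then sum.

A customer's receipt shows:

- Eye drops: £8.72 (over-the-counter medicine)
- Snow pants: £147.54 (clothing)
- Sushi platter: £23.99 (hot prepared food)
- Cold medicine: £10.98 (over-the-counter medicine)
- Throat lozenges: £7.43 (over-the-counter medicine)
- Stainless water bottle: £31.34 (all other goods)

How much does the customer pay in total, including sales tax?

£251.07

Eye drops £8.72: over-the-counter medicine → 8.5% → £0.74
Snow pants £147.54: clothing → 9.25% → £13.65
Sushi platter £23.99: hot prepared food → 9.25% → £2.22
Cold medicine £10.98: over-the-counter medicine → 8.5% → £0.93
Throat lozenges £7.43: over-the-counter medicine → 8.5% → £0.63
Stainless water bottle £31.34: all other goods → 9.25% → £2.90
Subtotal = £230.00; tax = £21.07; total due = £251.07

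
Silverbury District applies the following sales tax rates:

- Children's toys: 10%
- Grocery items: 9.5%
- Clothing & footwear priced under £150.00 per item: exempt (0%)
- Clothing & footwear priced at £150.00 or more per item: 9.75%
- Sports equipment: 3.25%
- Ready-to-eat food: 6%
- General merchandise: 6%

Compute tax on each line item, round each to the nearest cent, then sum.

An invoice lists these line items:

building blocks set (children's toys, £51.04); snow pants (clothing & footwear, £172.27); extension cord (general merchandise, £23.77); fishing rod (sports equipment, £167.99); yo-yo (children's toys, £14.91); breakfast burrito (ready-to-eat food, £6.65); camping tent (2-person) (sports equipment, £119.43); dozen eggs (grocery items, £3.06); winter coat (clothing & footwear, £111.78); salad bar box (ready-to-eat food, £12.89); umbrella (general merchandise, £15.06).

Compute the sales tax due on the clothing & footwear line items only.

£16.80

Snow pants £172.27: clothing & footwear, £150.00 or more → 9.75% → £16.80
Winter coat £111.78: clothing & footwear, under £150.00 → 0% → £0.00
Tax on clothing & footwear = £16.80 + £0.00 = £16.80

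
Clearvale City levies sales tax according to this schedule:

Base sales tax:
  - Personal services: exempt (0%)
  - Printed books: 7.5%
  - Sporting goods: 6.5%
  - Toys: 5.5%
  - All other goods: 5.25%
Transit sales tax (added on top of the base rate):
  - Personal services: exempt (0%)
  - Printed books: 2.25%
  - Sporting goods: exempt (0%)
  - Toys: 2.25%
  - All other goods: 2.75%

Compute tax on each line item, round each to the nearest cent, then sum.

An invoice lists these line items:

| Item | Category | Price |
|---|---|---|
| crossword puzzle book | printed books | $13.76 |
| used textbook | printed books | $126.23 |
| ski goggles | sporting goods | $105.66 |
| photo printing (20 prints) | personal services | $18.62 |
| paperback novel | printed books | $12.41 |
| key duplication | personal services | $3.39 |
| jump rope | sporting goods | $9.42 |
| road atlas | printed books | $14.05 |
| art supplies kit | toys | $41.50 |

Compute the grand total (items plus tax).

Crossword puzzle book $13.76: printed books → 7.5% + 2.25% transit = 9.75% → $1.34
Used textbook $126.23: printed books → 7.5% + 2.25% transit = 9.75% → $12.31
Ski goggles $105.66: sporting goods → 6.5% + 0% transit = 6.5% → $6.87
Photo printing (20 prints) $18.62: personal services → 0% + 0% transit = 0% → $0.00
Paperback novel $12.41: printed books → 7.5% + 2.25% transit = 9.75% → $1.21
Key duplication $3.39: personal services → 0% + 0% transit = 0% → $0.00
Jump rope $9.42: sporting goods → 6.5% + 0% transit = 6.5% → $0.61
Road atlas $14.05: printed books → 7.5% + 2.25% transit = 9.75% → $1.37
Art supplies kit $41.50: toys → 5.5% + 2.25% transit = 7.75% → $3.22
Subtotal = $345.04; tax = $26.93; total due = $371.97

$371.97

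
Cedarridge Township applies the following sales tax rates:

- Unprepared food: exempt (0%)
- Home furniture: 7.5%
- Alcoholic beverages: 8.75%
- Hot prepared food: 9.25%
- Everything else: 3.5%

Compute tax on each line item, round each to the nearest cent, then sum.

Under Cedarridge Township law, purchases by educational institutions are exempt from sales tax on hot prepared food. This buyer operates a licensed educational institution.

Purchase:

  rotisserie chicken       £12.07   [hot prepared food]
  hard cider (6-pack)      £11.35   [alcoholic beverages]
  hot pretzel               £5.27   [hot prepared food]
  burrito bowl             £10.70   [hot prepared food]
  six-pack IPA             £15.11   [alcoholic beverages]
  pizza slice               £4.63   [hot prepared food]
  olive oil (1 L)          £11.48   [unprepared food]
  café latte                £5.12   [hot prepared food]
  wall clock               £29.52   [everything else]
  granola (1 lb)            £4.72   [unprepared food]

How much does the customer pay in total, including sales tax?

£113.31

Rotisserie chicken £12.07: hot prepared food, buyer-exempt → 0% → £0.00
Hard cider (6-pack) £11.35: alcoholic beverages → 8.75% → £0.99
Hot pretzel £5.27: hot prepared food, buyer-exempt → 0% → £0.00
Burrito bowl £10.70: hot prepared food, buyer-exempt → 0% → £0.00
Six-pack IPA £15.11: alcoholic beverages → 8.75% → £1.32
Pizza slice £4.63: hot prepared food, buyer-exempt → 0% → £0.00
Olive oil (1 L) £11.48: unprepared food → 0% → £0.00
Café latte £5.12: hot prepared food, buyer-exempt → 0% → £0.00
Wall clock £29.52: everything else → 3.5% → £1.03
Granola (1 lb) £4.72: unprepared food → 0% → £0.00
Subtotal = £109.97; tax = £3.34; total due = £113.31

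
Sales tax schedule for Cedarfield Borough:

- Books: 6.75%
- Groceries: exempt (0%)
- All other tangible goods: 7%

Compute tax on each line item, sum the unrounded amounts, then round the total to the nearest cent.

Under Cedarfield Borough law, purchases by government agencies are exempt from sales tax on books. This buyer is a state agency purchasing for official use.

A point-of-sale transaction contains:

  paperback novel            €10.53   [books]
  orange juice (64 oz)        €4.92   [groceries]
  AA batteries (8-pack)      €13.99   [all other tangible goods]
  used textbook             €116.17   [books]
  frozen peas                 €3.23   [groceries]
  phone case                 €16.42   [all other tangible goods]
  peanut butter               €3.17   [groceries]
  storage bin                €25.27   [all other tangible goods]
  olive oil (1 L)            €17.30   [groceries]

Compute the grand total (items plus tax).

Paperback novel €10.53: books, buyer-exempt → 0% → €0.00
Orange juice (64 oz) €4.92: groceries → 0% → €0.00
AA batteries (8-pack) €13.99: all other tangible goods → 7% → €0.9793
Used textbook €116.17: books, buyer-exempt → 0% → €0.00
Frozen peas €3.23: groceries → 0% → €0.00
Phone case €16.42: all other tangible goods → 7% → €1.1494
Peanut butter €3.17: groceries → 0% → €0.00
Storage bin €25.27: all other tangible goods → 7% → €1.7689
Olive oil (1 L) €17.30: groceries → 0% → €0.00
Subtotal = €211.00; unrounded tax = €3.8976 → €3.90; total due = €214.90

€214.90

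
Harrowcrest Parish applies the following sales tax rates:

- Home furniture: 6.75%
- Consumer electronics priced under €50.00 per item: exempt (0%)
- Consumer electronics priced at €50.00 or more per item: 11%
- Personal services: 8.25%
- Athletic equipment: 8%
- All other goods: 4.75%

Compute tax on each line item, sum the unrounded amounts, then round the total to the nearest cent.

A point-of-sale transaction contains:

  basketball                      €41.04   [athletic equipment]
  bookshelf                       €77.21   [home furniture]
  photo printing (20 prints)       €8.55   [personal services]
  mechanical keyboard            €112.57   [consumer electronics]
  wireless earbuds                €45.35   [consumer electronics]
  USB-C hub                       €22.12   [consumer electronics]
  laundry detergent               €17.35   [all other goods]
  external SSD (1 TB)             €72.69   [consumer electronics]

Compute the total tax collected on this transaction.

€30.40

Basketball €41.04: athletic equipment → 8% → €3.2832
Bookshelf €77.21: home furniture → 6.75% → €5.211675
Photo printing (20 prints) €8.55: personal services → 8.25% → €0.705375
Mechanical keyboard €112.57: consumer electronics, €50.00 or more → 11% → €12.3827
Wireless earbuds €45.35: consumer electronics, under €50.00 → 0% → €0.00
USB-C hub €22.12: consumer electronics, under €50.00 → 0% → €0.00
Laundry detergent €17.35: all other goods → 4.75% → €0.824125
External SSD (1 TB) €72.69: consumer electronics, €50.00 or more → 11% → €7.9959
Unrounded tax sum = €30.402975 → €30.40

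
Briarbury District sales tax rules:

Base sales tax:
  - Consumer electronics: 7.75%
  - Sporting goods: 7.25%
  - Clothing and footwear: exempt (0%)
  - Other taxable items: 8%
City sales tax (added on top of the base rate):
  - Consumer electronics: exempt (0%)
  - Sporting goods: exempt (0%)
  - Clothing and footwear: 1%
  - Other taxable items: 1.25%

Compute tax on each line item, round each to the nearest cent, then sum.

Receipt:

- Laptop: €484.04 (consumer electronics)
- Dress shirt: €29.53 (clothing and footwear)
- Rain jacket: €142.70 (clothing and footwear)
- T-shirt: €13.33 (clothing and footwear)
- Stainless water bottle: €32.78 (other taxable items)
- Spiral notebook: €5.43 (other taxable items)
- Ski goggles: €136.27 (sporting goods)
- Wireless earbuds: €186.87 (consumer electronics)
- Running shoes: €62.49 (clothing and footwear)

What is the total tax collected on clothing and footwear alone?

€2.48

Dress shirt €29.53: clothing and footwear → 0% + 1% city = 1% → €0.30
Rain jacket €142.70: clothing and footwear → 0% + 1% city = 1% → €1.43
T-shirt €13.33: clothing and footwear → 0% + 1% city = 1% → €0.13
Running shoes €62.49: clothing and footwear → 0% + 1% city = 1% → €0.62
Tax on clothing and footwear = €0.30 + €1.43 + €0.13 + €0.62 = €2.48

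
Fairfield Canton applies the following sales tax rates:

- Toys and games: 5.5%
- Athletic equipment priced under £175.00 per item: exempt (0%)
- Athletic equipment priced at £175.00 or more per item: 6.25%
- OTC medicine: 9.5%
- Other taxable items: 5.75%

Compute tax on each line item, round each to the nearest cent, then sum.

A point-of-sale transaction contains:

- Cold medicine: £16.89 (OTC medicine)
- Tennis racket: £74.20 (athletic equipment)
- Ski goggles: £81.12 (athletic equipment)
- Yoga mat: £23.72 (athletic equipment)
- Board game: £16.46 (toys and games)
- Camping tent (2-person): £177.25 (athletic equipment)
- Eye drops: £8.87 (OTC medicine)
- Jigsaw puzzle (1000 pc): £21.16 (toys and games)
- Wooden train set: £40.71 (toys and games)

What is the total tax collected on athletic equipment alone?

Tennis racket £74.20: athletic equipment, under £175.00 → 0% → £0.00
Ski goggles £81.12: athletic equipment, under £175.00 → 0% → £0.00
Yoga mat £23.72: athletic equipment, under £175.00 → 0% → £0.00
Camping tent (2-person) £177.25: athletic equipment, £175.00 or more → 6.25% → £11.08
Tax on athletic equipment = £0.00 + £0.00 + £0.00 + £11.08 = £11.08

£11.08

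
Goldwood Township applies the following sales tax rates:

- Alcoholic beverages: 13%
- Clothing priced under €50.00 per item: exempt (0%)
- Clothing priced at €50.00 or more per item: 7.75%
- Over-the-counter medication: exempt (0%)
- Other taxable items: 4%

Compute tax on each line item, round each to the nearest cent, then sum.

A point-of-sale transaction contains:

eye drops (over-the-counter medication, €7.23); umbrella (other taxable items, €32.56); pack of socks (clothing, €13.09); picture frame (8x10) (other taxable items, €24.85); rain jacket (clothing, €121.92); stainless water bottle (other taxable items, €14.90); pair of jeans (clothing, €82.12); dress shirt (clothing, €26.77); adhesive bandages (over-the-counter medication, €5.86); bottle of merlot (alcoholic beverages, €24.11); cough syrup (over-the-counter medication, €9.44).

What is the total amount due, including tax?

€384.68

Eye drops €7.23: over-the-counter medication → 0% → €0.00
Umbrella €32.56: other taxable items → 4% → €1.30
Pack of socks €13.09: clothing, under €50.00 → 0% → €0.00
Picture frame (8x10) €24.85: other taxable items → 4% → €0.99
Rain jacket €121.92: clothing, €50.00 or more → 7.75% → €9.45
Stainless water bottle €14.90: other taxable items → 4% → €0.60
Pair of jeans €82.12: clothing, €50.00 or more → 7.75% → €6.36
Dress shirt €26.77: clothing, under €50.00 → 0% → €0.00
Adhesive bandages €5.86: over-the-counter medication → 0% → €0.00
Bottle of merlot €24.11: alcoholic beverages → 13% → €3.13
Cough syrup €9.44: over-the-counter medication → 0% → €0.00
Subtotal = €362.85; tax = €21.83; total due = €384.68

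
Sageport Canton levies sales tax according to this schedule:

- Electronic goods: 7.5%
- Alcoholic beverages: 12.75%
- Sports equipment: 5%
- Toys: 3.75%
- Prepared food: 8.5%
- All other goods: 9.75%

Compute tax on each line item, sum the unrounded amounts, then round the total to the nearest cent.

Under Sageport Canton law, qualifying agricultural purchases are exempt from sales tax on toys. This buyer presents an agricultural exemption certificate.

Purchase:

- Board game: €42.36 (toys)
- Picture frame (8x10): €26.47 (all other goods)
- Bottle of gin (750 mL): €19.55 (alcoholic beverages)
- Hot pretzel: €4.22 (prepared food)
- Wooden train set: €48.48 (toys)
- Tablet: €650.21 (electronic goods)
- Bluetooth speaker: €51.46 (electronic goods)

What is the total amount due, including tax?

Board game €42.36: toys, buyer-exempt → 0% → €0.00
Picture frame (8x10) €26.47: all other goods → 9.75% → €2.580825
Bottle of gin (750 mL) €19.55: alcoholic beverages → 12.75% → €2.492625
Hot pretzel €4.22: prepared food → 8.5% → €0.3587
Wooden train set €48.48: toys, buyer-exempt → 0% → €0.00
Tablet €650.21: electronic goods → 7.5% → €48.76575
Bluetooth speaker €51.46: electronic goods → 7.5% → €3.8595
Subtotal = €842.75; unrounded tax = €58.0574 → €58.06; total due = €900.81

€900.81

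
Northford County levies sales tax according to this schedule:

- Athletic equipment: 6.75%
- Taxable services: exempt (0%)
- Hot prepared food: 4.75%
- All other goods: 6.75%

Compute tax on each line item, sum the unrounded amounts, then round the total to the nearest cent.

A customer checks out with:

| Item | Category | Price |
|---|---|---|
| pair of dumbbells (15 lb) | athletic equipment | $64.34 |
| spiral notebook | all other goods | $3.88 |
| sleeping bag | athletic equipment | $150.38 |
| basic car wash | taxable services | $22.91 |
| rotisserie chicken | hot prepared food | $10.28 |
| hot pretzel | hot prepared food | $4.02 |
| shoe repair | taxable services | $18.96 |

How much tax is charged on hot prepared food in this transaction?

$0.68

Rotisserie chicken $10.28: hot prepared food → 4.75% → $0.4883
Hot pretzel $4.02: hot prepared food → 4.75% → $0.19095
Tax on hot prepared food: unrounded sum = $0.67925 → $0.68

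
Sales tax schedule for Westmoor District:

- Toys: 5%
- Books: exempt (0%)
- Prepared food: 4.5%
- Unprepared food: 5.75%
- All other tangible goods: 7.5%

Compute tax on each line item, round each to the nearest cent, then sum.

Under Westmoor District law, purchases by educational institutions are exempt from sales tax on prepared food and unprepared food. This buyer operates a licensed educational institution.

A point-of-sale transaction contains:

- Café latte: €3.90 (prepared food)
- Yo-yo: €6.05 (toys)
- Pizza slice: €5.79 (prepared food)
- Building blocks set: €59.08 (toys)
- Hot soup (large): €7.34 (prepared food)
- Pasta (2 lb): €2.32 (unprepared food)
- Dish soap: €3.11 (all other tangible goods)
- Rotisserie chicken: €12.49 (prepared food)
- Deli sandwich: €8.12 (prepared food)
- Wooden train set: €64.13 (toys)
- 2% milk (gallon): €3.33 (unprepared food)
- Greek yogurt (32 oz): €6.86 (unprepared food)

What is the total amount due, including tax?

Café latte €3.90: prepared food, buyer-exempt → 0% → €0.00
Yo-yo €6.05: toys → 5% → €0.30
Pizza slice €5.79: prepared food, buyer-exempt → 0% → €0.00
Building blocks set €59.08: toys → 5% → €2.95
Hot soup (large) €7.34: prepared food, buyer-exempt → 0% → €0.00
Pasta (2 lb) €2.32: unprepared food, buyer-exempt → 0% → €0.00
Dish soap €3.11: all other tangible goods → 7.5% → €0.23
Rotisserie chicken €12.49: prepared food, buyer-exempt → 0% → €0.00
Deli sandwich €8.12: prepared food, buyer-exempt → 0% → €0.00
Wooden train set €64.13: toys → 5% → €3.21
2% milk (gallon) €3.33: unprepared food, buyer-exempt → 0% → €0.00
Greek yogurt (32 oz) €6.86: unprepared food, buyer-exempt → 0% → €0.00
Subtotal = €182.52; tax = €6.69; total due = €189.21

€189.21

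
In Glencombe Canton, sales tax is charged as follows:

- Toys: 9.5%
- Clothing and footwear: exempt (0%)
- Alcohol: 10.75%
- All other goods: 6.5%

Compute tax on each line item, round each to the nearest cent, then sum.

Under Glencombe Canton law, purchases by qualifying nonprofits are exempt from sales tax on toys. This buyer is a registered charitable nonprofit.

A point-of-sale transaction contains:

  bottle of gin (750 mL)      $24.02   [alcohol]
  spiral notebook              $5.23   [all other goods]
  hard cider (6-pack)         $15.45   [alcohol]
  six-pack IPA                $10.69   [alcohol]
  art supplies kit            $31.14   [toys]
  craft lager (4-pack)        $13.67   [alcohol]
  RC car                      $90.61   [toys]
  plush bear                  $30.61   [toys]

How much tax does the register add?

Bottle of gin (750 mL) $24.02: alcohol → 10.75% → $2.58
Spiral notebook $5.23: all other goods → 6.5% → $0.34
Hard cider (6-pack) $15.45: alcohol → 10.75% → $1.66
Six-pack IPA $10.69: alcohol → 10.75% → $1.15
Art supplies kit $31.14: toys, buyer-exempt → 0% → $0.00
Craft lager (4-pack) $13.67: alcohol → 10.75% → $1.47
RC car $90.61: toys, buyer-exempt → 0% → $0.00
Plush bear $30.61: toys, buyer-exempt → 0% → $0.00
Total tax = $2.58 + $0.34 + $1.66 + $1.15 + $1.47 = $7.20

$7.20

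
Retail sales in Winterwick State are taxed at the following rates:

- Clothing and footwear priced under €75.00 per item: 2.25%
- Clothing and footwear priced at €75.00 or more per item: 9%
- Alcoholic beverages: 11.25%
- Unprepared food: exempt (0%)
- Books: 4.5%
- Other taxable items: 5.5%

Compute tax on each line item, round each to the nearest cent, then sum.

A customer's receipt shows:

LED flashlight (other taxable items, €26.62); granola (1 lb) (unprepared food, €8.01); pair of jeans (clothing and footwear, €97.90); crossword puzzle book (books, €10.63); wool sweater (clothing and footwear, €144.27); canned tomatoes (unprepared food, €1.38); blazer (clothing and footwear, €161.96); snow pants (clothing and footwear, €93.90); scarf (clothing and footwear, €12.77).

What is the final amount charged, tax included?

LED flashlight €26.62: other taxable items → 5.5% → €1.46
Granola (1 lb) €8.01: unprepared food → 0% → €0.00
Pair of jeans €97.90: clothing and footwear, €75.00 or more → 9% → €8.81
Crossword puzzle book €10.63: books → 4.5% → €0.48
Wool sweater €144.27: clothing and footwear, €75.00 or more → 9% → €12.98
Canned tomatoes €1.38: unprepared food → 0% → €0.00
Blazer €161.96: clothing and footwear, €75.00 or more → 9% → €14.58
Snow pants €93.90: clothing and footwear, €75.00 or more → 9% → €8.45
Scarf €12.77: clothing and footwear, under €75.00 → 2.25% → €0.29
Subtotal = €557.44; tax = €47.05; total due = €604.49

€604.49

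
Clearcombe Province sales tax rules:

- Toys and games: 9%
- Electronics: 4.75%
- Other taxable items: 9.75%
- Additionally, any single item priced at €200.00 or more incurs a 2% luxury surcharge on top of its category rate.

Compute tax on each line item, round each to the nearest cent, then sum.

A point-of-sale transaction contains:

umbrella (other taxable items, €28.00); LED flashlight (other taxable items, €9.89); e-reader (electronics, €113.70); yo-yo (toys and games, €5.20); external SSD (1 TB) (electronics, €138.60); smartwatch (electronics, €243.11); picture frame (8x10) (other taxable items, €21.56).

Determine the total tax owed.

€34.65

Umbrella €28.00: other taxable items → 9.75% → €2.73
LED flashlight €9.89: other taxable items → 9.75% → €0.96
E-reader €113.70: electronics → 4.75% → €5.40
Yo-yo €5.20: toys and games → 9% → €0.47
External SSD (1 TB) €138.60: electronics → 4.75% → €6.58
Smartwatch €243.11: electronics → 4.75% + 2% surcharge = 6.75% → €16.41
Picture frame (8x10) €21.56: other taxable items → 9.75% → €2.10
Total tax = €2.73 + €0.96 + €5.40 + €0.47 + €6.58 + €16.41 + €2.10 = €34.65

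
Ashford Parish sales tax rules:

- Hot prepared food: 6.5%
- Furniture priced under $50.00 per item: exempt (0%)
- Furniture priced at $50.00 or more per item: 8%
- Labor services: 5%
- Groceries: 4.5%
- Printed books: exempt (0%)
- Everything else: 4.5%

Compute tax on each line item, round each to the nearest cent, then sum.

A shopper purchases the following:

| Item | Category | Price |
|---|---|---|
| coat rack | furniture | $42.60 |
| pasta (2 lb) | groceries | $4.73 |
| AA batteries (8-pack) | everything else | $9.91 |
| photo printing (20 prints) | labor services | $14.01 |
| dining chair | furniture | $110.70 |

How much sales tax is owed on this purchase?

Coat rack $42.60: furniture, under $50.00 → 0% → $0.00
Pasta (2 lb) $4.73: groceries → 4.5% → $0.21
AA batteries (8-pack) $9.91: everything else → 4.5% → $0.45
Photo printing (20 prints) $14.01: labor services → 5% → $0.70
Dining chair $110.70: furniture, $50.00 or more → 8% → $8.86
Total tax = $0.21 + $0.45 + $0.70 + $8.86 = $10.22

$10.22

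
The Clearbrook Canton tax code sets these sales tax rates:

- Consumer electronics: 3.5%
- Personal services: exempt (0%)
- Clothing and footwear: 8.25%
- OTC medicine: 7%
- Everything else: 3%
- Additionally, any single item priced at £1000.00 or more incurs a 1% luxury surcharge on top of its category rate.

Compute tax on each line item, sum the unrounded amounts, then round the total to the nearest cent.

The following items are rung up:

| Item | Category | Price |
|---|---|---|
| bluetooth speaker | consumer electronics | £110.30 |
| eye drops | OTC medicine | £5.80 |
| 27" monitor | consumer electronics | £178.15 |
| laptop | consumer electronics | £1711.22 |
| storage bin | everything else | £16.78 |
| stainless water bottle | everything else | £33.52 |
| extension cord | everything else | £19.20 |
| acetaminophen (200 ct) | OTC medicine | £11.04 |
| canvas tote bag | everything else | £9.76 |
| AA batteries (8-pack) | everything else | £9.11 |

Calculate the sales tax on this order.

Bluetooth speaker £110.30: consumer electronics → 3.5% → £3.8605
Eye drops £5.80: OTC medicine → 7% → £0.406
27" monitor £178.15: consumer electronics → 3.5% → £6.23525
Laptop £1711.22: consumer electronics → 3.5% + 1% surcharge = 4.5% → £77.0049
Storage bin £16.78: everything else → 3% → £0.5034
Stainless water bottle £33.52: everything else → 3% → £1.0056
Extension cord £19.20: everything else → 3% → £0.576
Acetaminophen (200 ct) £11.04: OTC medicine → 7% → £0.7728
Canvas tote bag £9.76: everything else → 3% → £0.2928
AA batteries (8-pack) £9.11: everything else → 3% → £0.2733
Unrounded tax sum = £90.93055 → £90.93

£90.93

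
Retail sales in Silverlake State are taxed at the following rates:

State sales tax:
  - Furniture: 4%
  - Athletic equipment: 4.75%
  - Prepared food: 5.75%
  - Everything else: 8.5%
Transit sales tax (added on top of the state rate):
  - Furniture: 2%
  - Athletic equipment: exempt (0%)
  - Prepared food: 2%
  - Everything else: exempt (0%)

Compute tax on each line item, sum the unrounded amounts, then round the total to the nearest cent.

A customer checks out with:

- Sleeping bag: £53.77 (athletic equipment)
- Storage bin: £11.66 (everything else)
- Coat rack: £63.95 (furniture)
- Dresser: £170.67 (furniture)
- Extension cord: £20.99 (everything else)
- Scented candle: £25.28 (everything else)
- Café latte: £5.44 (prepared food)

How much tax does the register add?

Sleeping bag £53.77: athletic equipment → 4.75% + 0% transit = 4.75% → £2.554075
Storage bin £11.66: everything else → 8.5% + 0% transit = 8.5% → £0.9911
Coat rack £63.95: furniture → 4% + 2% transit = 6% → £3.837
Dresser £170.67: furniture → 4% + 2% transit = 6% → £10.2402
Extension cord £20.99: everything else → 8.5% + 0% transit = 8.5% → £1.78415
Scented candle £25.28: everything else → 8.5% + 0% transit = 8.5% → £2.1488
Café latte £5.44: prepared food → 5.75% + 2% transit = 7.75% → £0.4216
Unrounded tax sum = £21.976925 → £21.98

£21.98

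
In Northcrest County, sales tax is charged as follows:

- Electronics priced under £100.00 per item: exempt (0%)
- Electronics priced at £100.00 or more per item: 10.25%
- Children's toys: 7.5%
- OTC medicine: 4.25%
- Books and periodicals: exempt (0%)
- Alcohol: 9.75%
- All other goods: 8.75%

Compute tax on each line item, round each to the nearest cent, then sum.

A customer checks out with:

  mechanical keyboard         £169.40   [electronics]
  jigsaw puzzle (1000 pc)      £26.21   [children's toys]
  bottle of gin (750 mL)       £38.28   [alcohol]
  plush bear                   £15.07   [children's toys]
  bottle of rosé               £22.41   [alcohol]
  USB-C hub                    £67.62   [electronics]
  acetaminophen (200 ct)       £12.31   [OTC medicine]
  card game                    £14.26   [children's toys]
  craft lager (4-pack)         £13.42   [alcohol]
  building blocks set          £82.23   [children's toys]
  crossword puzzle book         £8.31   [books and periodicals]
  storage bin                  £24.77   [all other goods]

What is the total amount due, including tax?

£531.90

Mechanical keyboard £169.40: electronics, £100.00 or more → 10.25% → £17.36
Jigsaw puzzle (1000 pc) £26.21: children's toys → 7.5% → £1.97
Bottle of gin (750 mL) £38.28: alcohol → 9.75% → £3.73
Plush bear £15.07: children's toys → 7.5% → £1.13
Bottle of rosé £22.41: alcohol → 9.75% → £2.18
USB-C hub £67.62: electronics, under £100.00 → 0% → £0.00
Acetaminophen (200 ct) £12.31: OTC medicine → 4.25% → £0.52
Card game £14.26: children's toys → 7.5% → £1.07
Craft lager (4-pack) £13.42: alcohol → 9.75% → £1.31
Building blocks set £82.23: children's toys → 7.5% → £6.17
Crossword puzzle book £8.31: books and periodicals → 0% → £0.00
Storage bin £24.77: all other goods → 8.75% → £2.17
Subtotal = £494.29; tax = £37.61; total due = £531.90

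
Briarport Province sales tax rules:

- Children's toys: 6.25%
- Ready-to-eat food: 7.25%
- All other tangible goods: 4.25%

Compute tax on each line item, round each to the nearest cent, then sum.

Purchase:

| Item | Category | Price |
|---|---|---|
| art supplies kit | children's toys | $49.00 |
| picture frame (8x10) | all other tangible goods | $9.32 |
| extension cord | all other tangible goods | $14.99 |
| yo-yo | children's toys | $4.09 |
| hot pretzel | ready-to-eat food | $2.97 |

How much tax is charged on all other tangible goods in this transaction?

Picture frame (8x10) $9.32: all other tangible goods → 4.25% → $0.40
Extension cord $14.99: all other tangible goods → 4.25% → $0.64
Tax on all other tangible goods = $0.40 + $0.64 = $1.04

$1.04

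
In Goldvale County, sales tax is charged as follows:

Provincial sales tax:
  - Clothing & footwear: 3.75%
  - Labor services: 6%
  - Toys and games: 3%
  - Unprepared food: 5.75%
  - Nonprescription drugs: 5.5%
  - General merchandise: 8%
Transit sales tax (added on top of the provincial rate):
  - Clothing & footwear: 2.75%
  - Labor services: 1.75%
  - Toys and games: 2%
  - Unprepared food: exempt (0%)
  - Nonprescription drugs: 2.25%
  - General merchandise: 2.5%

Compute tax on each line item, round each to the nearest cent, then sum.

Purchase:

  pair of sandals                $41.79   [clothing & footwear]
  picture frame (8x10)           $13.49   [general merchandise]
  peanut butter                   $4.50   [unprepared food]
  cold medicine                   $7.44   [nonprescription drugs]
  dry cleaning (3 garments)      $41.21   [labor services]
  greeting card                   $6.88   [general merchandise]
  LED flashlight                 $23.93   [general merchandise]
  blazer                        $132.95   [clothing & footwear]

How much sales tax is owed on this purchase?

Pair of sandals $41.79: clothing & footwear → 3.75% + 2.75% transit = 6.5% → $2.72
Picture frame (8x10) $13.49: general merchandise → 8% + 2.5% transit = 10.5% → $1.42
Peanut butter $4.50: unprepared food → 5.75% + 0% transit = 5.75% → $0.26
Cold medicine $7.44: nonprescription drugs → 5.5% + 2.25% transit = 7.75% → $0.58
Dry cleaning (3 garments) $41.21: labor services → 6% + 1.75% transit = 7.75% → $3.19
Greeting card $6.88: general merchandise → 8% + 2.5% transit = 10.5% → $0.72
LED flashlight $23.93: general merchandise → 8% + 2.5% transit = 10.5% → $2.51
Blazer $132.95: clothing & footwear → 3.75% + 2.75% transit = 6.5% → $8.64
Total tax = $2.72 + $1.42 + $0.26 + $0.58 + $3.19 + $0.72 + $2.51 + $8.64 = $20.04

$20.04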